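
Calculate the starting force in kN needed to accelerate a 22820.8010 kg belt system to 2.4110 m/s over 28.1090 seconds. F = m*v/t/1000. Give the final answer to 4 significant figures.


F = 22820.8010 * 2.4110 / 28.1090 / 1000
F = 1.957 kN


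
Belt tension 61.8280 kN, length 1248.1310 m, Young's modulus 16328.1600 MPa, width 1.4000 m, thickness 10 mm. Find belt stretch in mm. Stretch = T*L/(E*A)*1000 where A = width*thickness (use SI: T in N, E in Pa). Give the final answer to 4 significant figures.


A = 1.4000 * 0.01 = 0.01400 m^2
Stretch = 61.8280*1000 * 1248.1310 / (16328.1600e6 * 0.01400) * 1000
Stretch = 337.6 mm


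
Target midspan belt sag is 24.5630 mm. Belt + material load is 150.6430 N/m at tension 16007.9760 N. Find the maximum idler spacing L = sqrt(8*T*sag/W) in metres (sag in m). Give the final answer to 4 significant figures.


sag = 24.5630/1000 = 0.024563 m
L = sqrt(8 * 16007.9760 * 0.024563 / 150.6430)
L = 4.570 m


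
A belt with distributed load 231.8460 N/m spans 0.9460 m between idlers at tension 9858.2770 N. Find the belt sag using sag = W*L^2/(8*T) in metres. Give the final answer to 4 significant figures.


sag = 231.8460 * 0.9460^2 / (8 * 9858.2770)
sag = 0.002631 m


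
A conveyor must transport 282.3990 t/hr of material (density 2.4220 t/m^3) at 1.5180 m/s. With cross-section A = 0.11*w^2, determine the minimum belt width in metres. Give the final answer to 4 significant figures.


A_req = 282.3990 / (1.5180 * 2.4220 * 3600) = 0.0213361 m^2
w = sqrt(0.0213361 / 0.11)
w = 0.4404 m


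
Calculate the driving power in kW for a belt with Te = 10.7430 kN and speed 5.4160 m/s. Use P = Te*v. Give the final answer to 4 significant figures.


P = Te * v = 10.7430 * 5.4160
P = 58.18 kW


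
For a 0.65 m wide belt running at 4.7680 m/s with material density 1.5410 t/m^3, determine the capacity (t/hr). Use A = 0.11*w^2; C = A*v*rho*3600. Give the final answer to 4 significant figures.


A = 0.11 * 0.65^2 = 0.046475 m^2
C = 0.046475 * 4.7680 * 1.5410 * 3600
C = 1229 t/hr


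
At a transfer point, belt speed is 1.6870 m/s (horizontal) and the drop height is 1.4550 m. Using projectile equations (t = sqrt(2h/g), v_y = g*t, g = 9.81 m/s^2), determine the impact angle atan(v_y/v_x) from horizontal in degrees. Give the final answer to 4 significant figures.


t = sqrt(2*1.4550/9.81) = 0.544643 s
v_y = 9.81 * 0.544643 = 5.34295 m/s
angle = atan(5.34295 / 1.6870) = 72.48 deg


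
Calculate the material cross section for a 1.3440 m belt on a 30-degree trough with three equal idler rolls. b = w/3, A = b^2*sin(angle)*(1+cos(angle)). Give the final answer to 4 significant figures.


b = 1.3440/3 = 0.448 m
A = 0.448^2 * sin(30 deg) * (1 + cos(30 deg))
A = 0.1873 m^2


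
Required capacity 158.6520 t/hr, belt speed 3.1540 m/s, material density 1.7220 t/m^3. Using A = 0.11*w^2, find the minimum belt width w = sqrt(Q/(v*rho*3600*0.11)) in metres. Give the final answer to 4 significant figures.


A_req = 158.6520 / (3.1540 * 1.7220 * 3600) = 0.00811425 m^2
w = sqrt(0.00811425 / 0.11)
w = 0.2716 m


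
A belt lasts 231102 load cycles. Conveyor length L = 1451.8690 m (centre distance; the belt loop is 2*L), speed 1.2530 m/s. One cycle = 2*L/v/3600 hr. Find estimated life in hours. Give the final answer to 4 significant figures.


cycle_time = 2 * 1451.8690 / 1.2530 / 3600 = 0.64373 hr
life = 231102 * 0.64373 = 148800 hours


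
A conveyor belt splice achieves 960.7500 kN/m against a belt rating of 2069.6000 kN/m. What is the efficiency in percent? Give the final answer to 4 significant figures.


Eff = 960.7500 / 2069.6000 * 100
Eff = 46.42 %


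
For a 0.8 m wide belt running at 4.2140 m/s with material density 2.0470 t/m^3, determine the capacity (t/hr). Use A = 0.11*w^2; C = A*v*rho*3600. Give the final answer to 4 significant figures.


A = 0.11 * 0.8^2 = 0.0704 m^2
C = 0.0704 * 4.2140 * 2.0470 * 3600
C = 2186 t/hr


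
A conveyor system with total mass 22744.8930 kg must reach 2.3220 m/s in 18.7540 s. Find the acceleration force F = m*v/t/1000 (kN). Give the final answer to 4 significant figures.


F = 22744.8930 * 2.3220 / 18.7540 / 1000
F = 2.816 kN


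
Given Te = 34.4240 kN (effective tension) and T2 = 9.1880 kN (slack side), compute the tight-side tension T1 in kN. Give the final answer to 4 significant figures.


T1 = Te + T2 = 34.4240 + 9.1880
T1 = 43.61 kN


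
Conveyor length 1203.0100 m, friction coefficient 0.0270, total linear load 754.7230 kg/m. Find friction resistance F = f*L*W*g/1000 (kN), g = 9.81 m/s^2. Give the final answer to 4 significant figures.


F = 0.0270 * 1203.0100 * 754.7230 * 9.81 / 1000
F = 240.5 kN


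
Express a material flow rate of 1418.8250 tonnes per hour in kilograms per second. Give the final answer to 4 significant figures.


m_dot = 1418.8250 * 1000 / 3600
m_dot = 394.1 kg/s


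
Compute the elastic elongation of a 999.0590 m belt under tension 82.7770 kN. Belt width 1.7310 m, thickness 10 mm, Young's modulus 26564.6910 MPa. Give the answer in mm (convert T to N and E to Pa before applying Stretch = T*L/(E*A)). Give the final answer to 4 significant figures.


A = 1.7310 * 0.01 = 0.01731 m^2
Stretch = 82.7770*1000 * 999.0590 / (26564.6910e6 * 0.01731) * 1000
Stretch = 179.8 mm


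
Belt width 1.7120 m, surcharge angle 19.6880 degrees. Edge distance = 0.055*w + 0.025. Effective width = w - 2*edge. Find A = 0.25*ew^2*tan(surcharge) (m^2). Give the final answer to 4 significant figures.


edge = 0.055*1.7120 + 0.025 = 0.11916 m
ew = 1.7120 - 2*0.11916 = 1.47368 m
A = 0.25 * 1.47368^2 * tan(19.6880 deg)
A = 0.1943 m^2


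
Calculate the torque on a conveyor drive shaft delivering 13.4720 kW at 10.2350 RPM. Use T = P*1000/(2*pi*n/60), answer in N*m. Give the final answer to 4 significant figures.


omega = 2*pi*10.2350/60 = 1.07181 rad/s
T = 13.4720*1000 / 1.07181
T = 12570 N*m


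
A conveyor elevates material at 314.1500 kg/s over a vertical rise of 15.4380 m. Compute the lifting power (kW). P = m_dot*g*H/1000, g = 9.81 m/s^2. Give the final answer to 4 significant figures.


P = 314.1500 * 9.81 * 15.4380 / 1000
P = 47.58 kW


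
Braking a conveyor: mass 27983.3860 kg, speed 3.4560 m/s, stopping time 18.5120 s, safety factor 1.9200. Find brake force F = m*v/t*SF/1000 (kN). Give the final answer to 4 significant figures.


F = 27983.3860 * 3.4560 / 18.5120 * 1.9200 / 1000
F = 10.03 kN


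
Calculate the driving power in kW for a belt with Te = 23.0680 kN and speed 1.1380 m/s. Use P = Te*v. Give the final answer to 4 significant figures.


P = Te * v = 23.0680 * 1.1380
P = 26.25 kW


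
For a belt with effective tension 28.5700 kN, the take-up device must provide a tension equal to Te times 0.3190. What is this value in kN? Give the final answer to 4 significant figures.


T_tu = 28.5700 * 0.3190
T_tu = 9.114 kN


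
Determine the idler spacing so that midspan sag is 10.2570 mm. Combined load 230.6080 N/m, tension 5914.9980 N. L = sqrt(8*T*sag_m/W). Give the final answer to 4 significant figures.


sag = 10.2570/1000 = 0.010257 m
L = sqrt(8 * 5914.9980 * 0.010257 / 230.6080)
L = 1.451 m


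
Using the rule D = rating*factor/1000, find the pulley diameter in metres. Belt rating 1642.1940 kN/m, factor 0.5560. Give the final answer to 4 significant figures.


D = 1642.1940 * 0.5560 / 1000
D = 0.9131 m


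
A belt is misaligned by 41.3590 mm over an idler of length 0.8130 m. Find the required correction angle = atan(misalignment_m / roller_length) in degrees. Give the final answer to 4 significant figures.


misalign_m = 41.3590 / 1000 = 0.041359 m
angle = atan(0.041359 / 0.8130)
angle = 2.912 deg


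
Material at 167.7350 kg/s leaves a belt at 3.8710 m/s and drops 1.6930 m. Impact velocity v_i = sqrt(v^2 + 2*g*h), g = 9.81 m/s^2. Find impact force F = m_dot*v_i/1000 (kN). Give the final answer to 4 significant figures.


v_i = sqrt(3.8710^2 + 2*9.81*1.6930) = 6.94272 m/s
F = 167.7350 * 6.94272 / 1000
F = 1.165 kN


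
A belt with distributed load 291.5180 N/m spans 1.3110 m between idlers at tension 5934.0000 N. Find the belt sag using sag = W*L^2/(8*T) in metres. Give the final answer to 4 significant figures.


sag = 291.5180 * 1.3110^2 / (8 * 5934.0000)
sag = 0.01055 m


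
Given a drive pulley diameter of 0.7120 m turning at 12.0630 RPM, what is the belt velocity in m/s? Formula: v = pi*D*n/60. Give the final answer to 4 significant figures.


v = pi * 0.7120 * 12.0630 / 60
v = 0.4497 m/s


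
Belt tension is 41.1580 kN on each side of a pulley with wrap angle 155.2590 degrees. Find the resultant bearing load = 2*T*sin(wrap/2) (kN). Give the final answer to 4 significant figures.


F = 2 * 41.1580 * sin(155.2590/2 deg)
F = 80.40 kN


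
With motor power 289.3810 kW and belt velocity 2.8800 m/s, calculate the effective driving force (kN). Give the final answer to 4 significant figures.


Te = P / v = 289.3810 / 2.8800
Te = 100.5 kN


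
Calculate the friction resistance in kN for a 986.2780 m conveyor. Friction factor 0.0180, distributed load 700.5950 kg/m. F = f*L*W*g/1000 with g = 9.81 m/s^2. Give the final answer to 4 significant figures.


F = 0.0180 * 986.2780 * 700.5950 * 9.81 / 1000
F = 122.0 kN


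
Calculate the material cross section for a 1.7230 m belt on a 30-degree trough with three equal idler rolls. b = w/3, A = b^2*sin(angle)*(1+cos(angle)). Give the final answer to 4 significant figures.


b = 1.7230/3 = 0.574333 m
A = 0.574333^2 * sin(30 deg) * (1 + cos(30 deg))
A = 0.3078 m^2


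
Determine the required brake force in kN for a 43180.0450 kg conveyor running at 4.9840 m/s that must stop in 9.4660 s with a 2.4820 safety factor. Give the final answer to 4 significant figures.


F = 43180.0450 * 4.9840 / 9.4660 * 2.4820 / 1000
F = 56.43 kN


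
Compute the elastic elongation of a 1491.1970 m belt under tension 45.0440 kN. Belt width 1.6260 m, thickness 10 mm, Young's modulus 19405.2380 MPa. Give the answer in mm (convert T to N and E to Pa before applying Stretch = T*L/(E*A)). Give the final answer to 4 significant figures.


A = 1.6260 * 0.01 = 0.01626 m^2
Stretch = 45.0440*1000 * 1491.1970 / (19405.2380e6 * 0.01626) * 1000
Stretch = 212.9 mm


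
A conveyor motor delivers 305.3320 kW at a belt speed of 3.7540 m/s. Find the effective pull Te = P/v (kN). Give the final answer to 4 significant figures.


Te = P / v = 305.3320 / 3.7540
Te = 81.34 kN


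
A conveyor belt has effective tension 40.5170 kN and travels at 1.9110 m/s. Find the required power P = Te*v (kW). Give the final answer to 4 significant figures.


P = Te * v = 40.5170 * 1.9110
P = 77.43 kW


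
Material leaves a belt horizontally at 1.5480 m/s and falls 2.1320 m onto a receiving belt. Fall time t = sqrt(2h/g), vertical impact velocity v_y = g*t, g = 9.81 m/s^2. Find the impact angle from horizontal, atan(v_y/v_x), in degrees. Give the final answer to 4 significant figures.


t = sqrt(2*2.1320/9.81) = 0.659286 s
v_y = 9.81 * 0.659286 = 6.4676 m/s
angle = atan(6.4676 / 1.5480) = 76.54 deg


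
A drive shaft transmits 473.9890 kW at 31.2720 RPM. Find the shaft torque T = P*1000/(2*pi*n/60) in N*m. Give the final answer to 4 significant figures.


omega = 2*pi*31.2720/60 = 3.2748 rad/s
T = 473.9890*1000 / 3.2748
T = 144700 N*m


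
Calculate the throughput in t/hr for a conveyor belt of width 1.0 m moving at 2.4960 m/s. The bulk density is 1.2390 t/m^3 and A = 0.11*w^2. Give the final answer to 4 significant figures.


A = 0.11 * 1.0^2 = 0.11 m^2
C = 0.11 * 2.4960 * 1.2390 * 3600
C = 1225 t/hr


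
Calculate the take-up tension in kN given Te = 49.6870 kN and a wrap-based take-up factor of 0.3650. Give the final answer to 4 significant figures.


T_tu = 49.6870 * 0.3650
T_tu = 18.14 kN


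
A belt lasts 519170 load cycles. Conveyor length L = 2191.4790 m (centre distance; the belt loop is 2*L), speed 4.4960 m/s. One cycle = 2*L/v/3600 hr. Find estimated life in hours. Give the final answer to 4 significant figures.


cycle_time = 2 * 2191.4790 / 4.4960 / 3600 = 0.270794 hr
life = 519170 * 0.270794 = 140600 hours


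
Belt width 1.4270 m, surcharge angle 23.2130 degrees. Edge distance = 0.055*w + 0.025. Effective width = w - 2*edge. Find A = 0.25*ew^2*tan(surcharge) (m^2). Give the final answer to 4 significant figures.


edge = 0.055*1.4270 + 0.025 = 0.103485 m
ew = 1.4270 - 2*0.103485 = 1.22003 m
A = 0.25 * 1.22003^2 * tan(23.2130 deg)
A = 0.1596 m^2


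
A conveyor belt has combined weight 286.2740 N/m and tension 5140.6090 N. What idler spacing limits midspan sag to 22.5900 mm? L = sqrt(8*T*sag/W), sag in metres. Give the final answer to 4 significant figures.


sag = 22.5900/1000 = 0.022590 m
L = sqrt(8 * 5140.6090 * 0.022590 / 286.2740)
L = 1.801 m


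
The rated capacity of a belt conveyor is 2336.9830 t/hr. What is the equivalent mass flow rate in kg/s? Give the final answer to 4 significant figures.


m_dot = 2336.9830 * 1000 / 3600
m_dot = 649.2 kg/s


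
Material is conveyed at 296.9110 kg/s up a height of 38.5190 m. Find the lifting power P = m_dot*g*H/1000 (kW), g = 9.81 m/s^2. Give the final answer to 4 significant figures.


P = 296.9110 * 9.81 * 38.5190 / 1000
P = 112.2 kW


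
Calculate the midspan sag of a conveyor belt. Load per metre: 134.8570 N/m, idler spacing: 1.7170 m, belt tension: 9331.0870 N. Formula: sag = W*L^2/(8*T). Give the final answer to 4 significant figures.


sag = 134.8570 * 1.7170^2 / (8 * 9331.0870)
sag = 0.005326 m


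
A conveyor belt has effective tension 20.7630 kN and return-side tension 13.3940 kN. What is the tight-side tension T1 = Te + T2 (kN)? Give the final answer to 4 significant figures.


T1 = Te + T2 = 20.7630 + 13.3940
T1 = 34.16 kN


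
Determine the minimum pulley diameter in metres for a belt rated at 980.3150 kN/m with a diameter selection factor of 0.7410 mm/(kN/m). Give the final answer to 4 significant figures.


D = 980.3150 * 0.7410 / 1000
D = 0.7264 m


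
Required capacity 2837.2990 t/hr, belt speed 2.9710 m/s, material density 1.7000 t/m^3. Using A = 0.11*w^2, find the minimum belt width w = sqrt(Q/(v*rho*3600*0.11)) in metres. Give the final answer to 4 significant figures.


A_req = 2837.2990 / (2.9710 * 1.7000 * 3600) = 0.156045 m^2
w = sqrt(0.156045 / 0.11)
w = 1.191 m


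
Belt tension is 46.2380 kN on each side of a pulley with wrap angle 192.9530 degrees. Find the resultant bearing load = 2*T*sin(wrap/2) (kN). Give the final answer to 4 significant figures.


F = 2 * 46.2380 * sin(192.9530/2 deg)
F = 91.89 kN


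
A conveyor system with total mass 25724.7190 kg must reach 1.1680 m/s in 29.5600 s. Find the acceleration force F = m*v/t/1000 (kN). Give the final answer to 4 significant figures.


F = 25724.7190 * 1.1680 / 29.5600 / 1000
F = 1.016 kN


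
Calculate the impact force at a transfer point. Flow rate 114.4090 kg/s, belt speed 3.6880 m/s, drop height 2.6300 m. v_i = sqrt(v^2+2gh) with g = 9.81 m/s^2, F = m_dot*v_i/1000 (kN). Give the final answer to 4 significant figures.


v_i = sqrt(3.6880^2 + 2*9.81*2.6300) = 8.07477 m/s
F = 114.4090 * 8.07477 / 1000
F = 0.9238 kN


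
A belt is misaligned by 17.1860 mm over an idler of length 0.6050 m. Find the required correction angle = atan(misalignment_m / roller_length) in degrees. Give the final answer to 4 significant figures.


misalign_m = 17.1860 / 1000 = 0.017186 m
angle = atan(0.017186 / 0.6050)
angle = 1.627 deg


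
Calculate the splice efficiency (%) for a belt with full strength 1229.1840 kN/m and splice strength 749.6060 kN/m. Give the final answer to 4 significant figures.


Eff = 749.6060 / 1229.1840 * 100
Eff = 60.98 %


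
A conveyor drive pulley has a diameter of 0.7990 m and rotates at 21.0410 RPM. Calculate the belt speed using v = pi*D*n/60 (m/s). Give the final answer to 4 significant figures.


v = pi * 0.7990 * 21.0410 / 60
v = 0.8803 m/s


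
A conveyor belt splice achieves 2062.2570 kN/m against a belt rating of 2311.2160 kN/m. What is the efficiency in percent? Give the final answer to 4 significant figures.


Eff = 2062.2570 / 2311.2160 * 100
Eff = 89.23 %


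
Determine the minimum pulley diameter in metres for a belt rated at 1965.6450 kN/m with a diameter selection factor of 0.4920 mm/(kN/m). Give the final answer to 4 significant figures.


D = 1965.6450 * 0.4920 / 1000
D = 0.9671 m


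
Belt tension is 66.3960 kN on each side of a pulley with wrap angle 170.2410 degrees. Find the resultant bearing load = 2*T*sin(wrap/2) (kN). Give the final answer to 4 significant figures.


F = 2 * 66.3960 * sin(170.2410/2 deg)
F = 132.3 kN


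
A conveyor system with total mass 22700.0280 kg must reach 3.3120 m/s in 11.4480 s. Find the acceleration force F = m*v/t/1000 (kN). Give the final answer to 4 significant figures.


F = 22700.0280 * 3.3120 / 11.4480 / 1000
F = 6.567 kN


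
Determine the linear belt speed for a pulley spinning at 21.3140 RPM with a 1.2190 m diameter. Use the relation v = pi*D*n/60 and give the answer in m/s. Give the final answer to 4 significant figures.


v = pi * 1.2190 * 21.3140 / 60
v = 1.360 m/s


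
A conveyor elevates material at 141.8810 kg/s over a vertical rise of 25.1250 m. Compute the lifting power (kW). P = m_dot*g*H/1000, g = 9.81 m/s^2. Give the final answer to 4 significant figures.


P = 141.8810 * 9.81 * 25.1250 / 1000
P = 34.97 kW


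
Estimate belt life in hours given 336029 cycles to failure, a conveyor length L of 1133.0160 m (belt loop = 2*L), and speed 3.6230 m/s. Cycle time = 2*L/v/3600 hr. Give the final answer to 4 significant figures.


cycle_time = 2 * 1133.0160 / 3.6230 / 3600 = 0.173738 hr
life = 336029 * 0.173738 = 58380 hours


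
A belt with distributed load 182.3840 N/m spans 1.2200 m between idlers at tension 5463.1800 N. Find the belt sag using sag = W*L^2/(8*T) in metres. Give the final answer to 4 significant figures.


sag = 182.3840 * 1.2200^2 / (8 * 5463.1800)
sag = 0.006211 m


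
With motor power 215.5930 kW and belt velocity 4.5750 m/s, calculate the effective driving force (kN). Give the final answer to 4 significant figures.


Te = P / v = 215.5930 / 4.5750
Te = 47.12 kN


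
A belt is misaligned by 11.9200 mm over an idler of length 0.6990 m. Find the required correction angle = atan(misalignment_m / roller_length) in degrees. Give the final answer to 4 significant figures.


misalign_m = 11.9200 / 1000 = 0.011920 m
angle = atan(0.011920 / 0.6990)
angle = 0.9770 deg


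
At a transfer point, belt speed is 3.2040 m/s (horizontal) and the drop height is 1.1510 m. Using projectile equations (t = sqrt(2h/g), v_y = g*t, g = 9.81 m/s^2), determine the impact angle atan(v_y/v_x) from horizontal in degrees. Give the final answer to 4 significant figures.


t = sqrt(2*1.1510/9.81) = 0.484416 s
v_y = 9.81 * 0.484416 = 4.75212 m/s
angle = atan(4.75212 / 3.2040) = 56.01 deg


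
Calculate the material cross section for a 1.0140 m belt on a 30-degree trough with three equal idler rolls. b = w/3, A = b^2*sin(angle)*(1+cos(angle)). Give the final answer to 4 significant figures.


b = 1.0140/3 = 0.338 m
A = 0.338^2 * sin(30 deg) * (1 + cos(30 deg))
A = 0.1066 m^2


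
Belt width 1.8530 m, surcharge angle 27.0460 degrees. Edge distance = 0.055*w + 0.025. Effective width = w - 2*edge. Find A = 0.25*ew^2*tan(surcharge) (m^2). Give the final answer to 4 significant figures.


edge = 0.055*1.8530 + 0.025 = 0.126915 m
ew = 1.8530 - 2*0.126915 = 1.59917 m
A = 0.25 * 1.59917^2 * tan(27.0460 deg)
A = 0.3264 m^2


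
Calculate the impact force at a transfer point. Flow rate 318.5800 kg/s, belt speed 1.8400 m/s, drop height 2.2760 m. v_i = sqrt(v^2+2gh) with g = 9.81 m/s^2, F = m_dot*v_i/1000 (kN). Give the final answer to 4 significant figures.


v_i = sqrt(1.8400^2 + 2*9.81*2.2760) = 6.93114 m/s
F = 318.5800 * 6.93114 / 1000
F = 2.208 kN


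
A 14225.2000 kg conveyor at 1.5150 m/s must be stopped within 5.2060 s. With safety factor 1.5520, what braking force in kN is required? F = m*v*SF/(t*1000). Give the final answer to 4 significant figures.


F = 14225.2000 * 1.5150 / 5.2060 * 1.5520 / 1000
F = 6.425 kN


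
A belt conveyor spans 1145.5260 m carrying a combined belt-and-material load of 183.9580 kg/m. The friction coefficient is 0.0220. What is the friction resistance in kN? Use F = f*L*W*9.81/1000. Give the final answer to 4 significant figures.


F = 0.0220 * 1145.5260 * 183.9580 * 9.81 / 1000
F = 45.48 kN


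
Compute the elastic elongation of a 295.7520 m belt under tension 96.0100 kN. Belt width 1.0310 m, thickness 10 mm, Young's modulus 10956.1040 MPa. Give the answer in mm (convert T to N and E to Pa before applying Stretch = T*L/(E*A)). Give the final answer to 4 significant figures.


A = 1.0310 * 0.01 = 0.01031 m^2
Stretch = 96.0100*1000 * 295.7520 / (10956.1040e6 * 0.01031) * 1000
Stretch = 251.4 mm


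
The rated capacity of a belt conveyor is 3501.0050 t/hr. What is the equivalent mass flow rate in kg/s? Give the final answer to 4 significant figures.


m_dot = 3501.0050 * 1000 / 3600
m_dot = 972.5 kg/s


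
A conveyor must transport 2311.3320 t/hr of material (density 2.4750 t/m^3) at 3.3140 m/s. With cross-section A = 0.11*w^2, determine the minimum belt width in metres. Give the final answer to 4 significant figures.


A_req = 2311.3320 / (3.3140 * 2.4750 * 3600) = 0.0782766 m^2
w = sqrt(0.0782766 / 0.11)
w = 0.8436 m


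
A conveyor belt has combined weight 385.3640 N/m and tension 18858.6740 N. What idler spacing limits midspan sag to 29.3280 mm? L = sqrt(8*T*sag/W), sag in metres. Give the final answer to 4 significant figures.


sag = 29.3280/1000 = 0.029328 m
L = sqrt(8 * 18858.6740 * 0.029328 / 385.3640)
L = 3.388 m


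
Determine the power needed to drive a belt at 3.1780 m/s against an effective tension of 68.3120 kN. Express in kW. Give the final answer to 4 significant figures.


P = Te * v = 68.3120 * 3.1780
P = 217.1 kW


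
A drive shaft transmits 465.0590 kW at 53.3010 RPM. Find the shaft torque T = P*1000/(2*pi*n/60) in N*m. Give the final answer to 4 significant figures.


omega = 2*pi*53.3010/60 = 5.58167 rad/s
T = 465.0590*1000 / 5.58167
T = 83320 N*m


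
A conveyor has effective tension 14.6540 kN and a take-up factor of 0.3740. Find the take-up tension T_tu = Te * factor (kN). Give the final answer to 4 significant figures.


T_tu = 14.6540 * 0.3740
T_tu = 5.481 kN


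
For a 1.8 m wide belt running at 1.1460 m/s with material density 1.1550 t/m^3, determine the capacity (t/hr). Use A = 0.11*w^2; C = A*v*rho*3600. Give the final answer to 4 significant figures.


A = 0.11 * 1.8^2 = 0.3564 m^2
C = 0.3564 * 1.1460 * 1.1550 * 3600
C = 1698 t/hr


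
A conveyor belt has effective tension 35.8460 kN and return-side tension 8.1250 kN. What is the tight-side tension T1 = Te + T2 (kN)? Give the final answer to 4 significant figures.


T1 = Te + T2 = 35.8460 + 8.1250
T1 = 43.97 kN


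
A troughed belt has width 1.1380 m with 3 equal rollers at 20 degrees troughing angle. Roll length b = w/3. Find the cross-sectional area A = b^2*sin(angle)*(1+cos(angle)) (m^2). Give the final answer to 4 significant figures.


b = 1.1380/3 = 0.379333 m
A = 0.379333^2 * sin(20 deg) * (1 + cos(20 deg))
A = 0.09546 m^2


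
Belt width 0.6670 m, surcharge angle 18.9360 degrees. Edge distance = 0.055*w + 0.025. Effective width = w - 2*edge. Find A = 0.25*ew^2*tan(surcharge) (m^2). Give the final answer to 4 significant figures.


edge = 0.055*0.6670 + 0.025 = 0.061685 m
ew = 0.6670 - 2*0.061685 = 0.54363 m
A = 0.25 * 0.54363^2 * tan(18.9360 deg)
A = 0.02535 m^2


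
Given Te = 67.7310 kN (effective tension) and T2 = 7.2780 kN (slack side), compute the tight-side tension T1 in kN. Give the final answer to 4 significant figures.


T1 = Te + T2 = 67.7310 + 7.2780
T1 = 75.01 kN


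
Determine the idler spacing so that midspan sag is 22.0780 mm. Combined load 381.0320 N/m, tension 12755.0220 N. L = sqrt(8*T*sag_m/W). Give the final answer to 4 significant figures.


sag = 22.0780/1000 = 0.022078 m
L = sqrt(8 * 12755.0220 * 0.022078 / 381.0320)
L = 2.432 m


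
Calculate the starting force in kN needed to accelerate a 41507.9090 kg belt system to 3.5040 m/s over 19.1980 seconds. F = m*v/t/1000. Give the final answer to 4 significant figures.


F = 41507.9090 * 3.5040 / 19.1980 / 1000
F = 7.576 kN


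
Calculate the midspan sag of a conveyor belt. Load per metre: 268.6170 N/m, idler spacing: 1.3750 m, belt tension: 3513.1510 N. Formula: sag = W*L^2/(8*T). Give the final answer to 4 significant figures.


sag = 268.6170 * 1.3750^2 / (8 * 3513.1510)
sag = 0.01807 m


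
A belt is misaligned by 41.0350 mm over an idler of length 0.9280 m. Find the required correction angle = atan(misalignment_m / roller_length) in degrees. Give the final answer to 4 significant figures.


misalign_m = 41.0350 / 1000 = 0.041035 m
angle = atan(0.041035 / 0.9280)
angle = 2.532 deg


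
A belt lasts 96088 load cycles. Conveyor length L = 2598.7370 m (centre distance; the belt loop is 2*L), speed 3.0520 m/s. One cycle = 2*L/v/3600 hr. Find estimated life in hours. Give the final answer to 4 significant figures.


cycle_time = 2 * 2598.7370 / 3.0520 / 3600 = 0.473048 hr
life = 96088 * 0.473048 = 45450 hours


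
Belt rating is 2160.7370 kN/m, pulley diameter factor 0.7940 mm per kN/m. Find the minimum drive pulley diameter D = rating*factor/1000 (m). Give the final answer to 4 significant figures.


D = 2160.7370 * 0.7940 / 1000
D = 1.716 m


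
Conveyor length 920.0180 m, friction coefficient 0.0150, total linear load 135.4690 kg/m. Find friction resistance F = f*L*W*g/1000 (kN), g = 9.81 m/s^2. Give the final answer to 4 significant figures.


F = 0.0150 * 920.0180 * 135.4690 * 9.81 / 1000
F = 18.34 kN


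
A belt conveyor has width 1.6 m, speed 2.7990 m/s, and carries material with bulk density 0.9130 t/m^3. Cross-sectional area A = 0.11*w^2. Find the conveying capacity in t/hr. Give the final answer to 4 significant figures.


A = 0.11 * 1.6^2 = 0.2816 m^2
C = 0.2816 * 2.7990 * 0.9130 * 3600
C = 2591 t/hr


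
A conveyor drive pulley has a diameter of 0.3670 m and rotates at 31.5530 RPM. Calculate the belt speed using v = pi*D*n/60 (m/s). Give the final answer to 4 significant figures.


v = pi * 0.3670 * 31.5530 / 60
v = 0.6063 m/s


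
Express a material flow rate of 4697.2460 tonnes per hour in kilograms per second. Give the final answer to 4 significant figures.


m_dot = 4697.2460 * 1000 / 3600
m_dot = 1305 kg/s


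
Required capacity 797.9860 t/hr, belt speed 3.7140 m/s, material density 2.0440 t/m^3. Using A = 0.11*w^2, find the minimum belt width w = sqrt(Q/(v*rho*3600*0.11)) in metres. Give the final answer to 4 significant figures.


A_req = 797.9860 / (3.7140 * 2.0440 * 3600) = 0.0291991 m^2
w = sqrt(0.0291991 / 0.11)
w = 0.5152 m


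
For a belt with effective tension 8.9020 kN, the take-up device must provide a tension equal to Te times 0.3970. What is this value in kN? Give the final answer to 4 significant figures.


T_tu = 8.9020 * 0.3970
T_tu = 3.534 kN


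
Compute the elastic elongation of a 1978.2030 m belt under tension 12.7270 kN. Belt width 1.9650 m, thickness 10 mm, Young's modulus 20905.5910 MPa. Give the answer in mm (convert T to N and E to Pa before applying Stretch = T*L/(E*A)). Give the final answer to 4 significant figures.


A = 1.9650 * 0.01 = 0.01965 m^2
Stretch = 12.7270*1000 * 1978.2030 / (20905.5910e6 * 0.01965) * 1000
Stretch = 61.29 mm


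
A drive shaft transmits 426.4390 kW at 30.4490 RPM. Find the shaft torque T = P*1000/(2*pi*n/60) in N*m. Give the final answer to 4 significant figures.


omega = 2*pi*30.4490/60 = 3.18861 rad/s
T = 426.4390*1000 / 3.18861
T = 133700 N*m


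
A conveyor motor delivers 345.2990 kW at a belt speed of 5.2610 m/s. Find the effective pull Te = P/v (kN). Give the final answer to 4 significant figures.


Te = P / v = 345.2990 / 5.2610
Te = 65.63 kN


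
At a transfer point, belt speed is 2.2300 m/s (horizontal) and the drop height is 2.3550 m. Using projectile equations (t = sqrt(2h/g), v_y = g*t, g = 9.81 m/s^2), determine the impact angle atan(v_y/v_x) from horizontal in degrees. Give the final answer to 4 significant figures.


t = sqrt(2*2.3550/9.81) = 0.692909 s
v_y = 9.81 * 0.692909 = 6.79744 m/s
angle = atan(6.79744 / 2.2300) = 71.84 deg


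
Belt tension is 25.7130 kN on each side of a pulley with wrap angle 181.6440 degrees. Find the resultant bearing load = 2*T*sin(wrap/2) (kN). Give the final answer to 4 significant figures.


F = 2 * 25.7130 * sin(181.6440/2 deg)
F = 51.42 kN


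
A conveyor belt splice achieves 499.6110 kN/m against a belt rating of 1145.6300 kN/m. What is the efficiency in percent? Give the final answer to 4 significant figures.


Eff = 499.6110 / 1145.6300 * 100
Eff = 43.61 %


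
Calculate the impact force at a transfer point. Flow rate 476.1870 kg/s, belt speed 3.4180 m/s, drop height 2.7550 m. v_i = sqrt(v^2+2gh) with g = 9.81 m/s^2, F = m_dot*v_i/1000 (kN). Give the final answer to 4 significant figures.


v_i = sqrt(3.4180^2 + 2*9.81*2.7550) = 8.10776 m/s
F = 476.1870 * 8.10776 / 1000
F = 3.861 kN


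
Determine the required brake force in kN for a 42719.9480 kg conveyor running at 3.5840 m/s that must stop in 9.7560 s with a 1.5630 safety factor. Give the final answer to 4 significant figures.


F = 42719.9480 * 3.5840 / 9.7560 * 1.5630 / 1000
F = 24.53 kN


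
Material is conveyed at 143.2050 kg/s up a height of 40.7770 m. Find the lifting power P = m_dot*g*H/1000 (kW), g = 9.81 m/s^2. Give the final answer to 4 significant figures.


P = 143.2050 * 9.81 * 40.7770 / 1000
P = 57.29 kW


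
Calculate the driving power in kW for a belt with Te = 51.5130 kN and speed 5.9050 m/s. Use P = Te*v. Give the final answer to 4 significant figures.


P = Te * v = 51.5130 * 5.9050
P = 304.2 kW


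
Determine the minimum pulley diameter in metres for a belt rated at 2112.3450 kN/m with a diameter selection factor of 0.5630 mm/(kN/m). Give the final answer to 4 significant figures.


D = 2112.3450 * 0.5630 / 1000
D = 1.189 m


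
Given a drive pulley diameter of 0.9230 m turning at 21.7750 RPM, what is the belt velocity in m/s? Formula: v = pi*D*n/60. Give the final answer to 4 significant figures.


v = pi * 0.9230 * 21.7750 / 60
v = 1.052 m/s


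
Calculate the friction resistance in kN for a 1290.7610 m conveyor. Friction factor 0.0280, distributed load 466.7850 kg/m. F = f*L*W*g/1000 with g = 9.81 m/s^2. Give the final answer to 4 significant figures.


F = 0.0280 * 1290.7610 * 466.7850 * 9.81 / 1000
F = 165.5 kN


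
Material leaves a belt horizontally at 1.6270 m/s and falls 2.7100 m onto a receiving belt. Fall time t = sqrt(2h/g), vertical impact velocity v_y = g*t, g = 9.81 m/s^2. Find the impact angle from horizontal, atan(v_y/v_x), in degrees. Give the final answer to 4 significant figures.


t = sqrt(2*2.7100/9.81) = 0.743302 s
v_y = 9.81 * 0.743302 = 7.29179 m/s
angle = atan(7.29179 / 1.6270) = 77.42 deg


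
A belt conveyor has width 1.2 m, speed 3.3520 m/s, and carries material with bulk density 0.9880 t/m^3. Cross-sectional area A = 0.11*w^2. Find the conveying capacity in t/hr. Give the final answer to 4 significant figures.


A = 0.11 * 1.2^2 = 0.1584 m^2
C = 0.1584 * 3.3520 * 0.9880 * 3600
C = 1889 t/hr


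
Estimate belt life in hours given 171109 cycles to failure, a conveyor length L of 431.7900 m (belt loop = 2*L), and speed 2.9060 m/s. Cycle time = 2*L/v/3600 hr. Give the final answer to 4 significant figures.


cycle_time = 2 * 431.7900 / 2.9060 / 3600 = 0.0825476 hr
life = 171109 * 0.0825476 = 14120 hours


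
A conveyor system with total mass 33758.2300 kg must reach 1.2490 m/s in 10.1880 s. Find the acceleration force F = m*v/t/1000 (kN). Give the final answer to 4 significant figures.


F = 33758.2300 * 1.2490 / 10.1880 / 1000
F = 4.139 kN


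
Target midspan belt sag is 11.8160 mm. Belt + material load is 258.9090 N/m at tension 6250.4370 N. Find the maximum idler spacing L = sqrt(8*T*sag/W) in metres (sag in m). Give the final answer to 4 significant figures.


sag = 11.8160/1000 = 0.011816 m
L = sqrt(8 * 6250.4370 * 0.011816 / 258.9090)
L = 1.511 m


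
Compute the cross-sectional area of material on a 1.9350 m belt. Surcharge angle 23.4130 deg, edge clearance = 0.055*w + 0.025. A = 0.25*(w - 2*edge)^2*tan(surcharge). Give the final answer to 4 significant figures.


edge = 0.055*1.9350 + 0.025 = 0.131425 m
ew = 1.9350 - 2*0.131425 = 1.67215 m
A = 0.25 * 1.67215^2 * tan(23.4130 deg)
A = 0.3027 m^2


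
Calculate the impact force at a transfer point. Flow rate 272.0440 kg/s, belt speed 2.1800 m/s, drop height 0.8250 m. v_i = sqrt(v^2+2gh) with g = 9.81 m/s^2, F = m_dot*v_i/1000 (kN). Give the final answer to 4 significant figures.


v_i = sqrt(2.1800^2 + 2*9.81*0.8250) = 4.5759 m/s
F = 272.0440 * 4.5759 / 1000
F = 1.245 kN


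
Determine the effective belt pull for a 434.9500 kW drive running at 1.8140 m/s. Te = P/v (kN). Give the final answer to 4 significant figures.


Te = P / v = 434.9500 / 1.8140
Te = 239.8 kN


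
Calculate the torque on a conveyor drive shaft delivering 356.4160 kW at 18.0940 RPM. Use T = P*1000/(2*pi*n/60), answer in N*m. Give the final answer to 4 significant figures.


omega = 2*pi*18.0940/60 = 1.8948 rad/s
T = 356.4160*1000 / 1.8948
T = 188100 N*m


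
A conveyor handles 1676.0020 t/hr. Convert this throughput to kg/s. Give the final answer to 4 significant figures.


m_dot = 1676.0020 * 1000 / 3600
m_dot = 465.6 kg/s


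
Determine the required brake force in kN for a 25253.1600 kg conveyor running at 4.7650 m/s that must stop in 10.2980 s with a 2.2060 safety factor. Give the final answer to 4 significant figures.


F = 25253.1600 * 4.7650 / 10.2980 * 2.2060 / 1000
F = 25.78 kN


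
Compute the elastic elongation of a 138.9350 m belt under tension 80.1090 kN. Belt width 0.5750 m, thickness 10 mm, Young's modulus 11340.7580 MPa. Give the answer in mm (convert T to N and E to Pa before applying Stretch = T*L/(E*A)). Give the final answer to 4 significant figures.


A = 0.5750 * 0.01 = 0.00575 m^2
Stretch = 80.1090*1000 * 138.9350 / (11340.7580e6 * 0.00575) * 1000
Stretch = 170.7 mm


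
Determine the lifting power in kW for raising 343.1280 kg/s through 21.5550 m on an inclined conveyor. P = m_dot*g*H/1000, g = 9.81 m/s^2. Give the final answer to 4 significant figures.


P = 343.1280 * 9.81 * 21.5550 / 1000
P = 72.56 kW


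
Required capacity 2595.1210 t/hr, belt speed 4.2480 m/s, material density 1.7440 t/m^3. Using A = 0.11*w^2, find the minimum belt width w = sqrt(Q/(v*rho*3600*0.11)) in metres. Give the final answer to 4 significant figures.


A_req = 2595.1210 / (4.2480 * 1.7440 * 3600) = 0.0973025 m^2
w = sqrt(0.0973025 / 0.11)
w = 0.9405 m


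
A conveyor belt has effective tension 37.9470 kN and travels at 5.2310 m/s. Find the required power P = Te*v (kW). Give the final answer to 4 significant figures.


P = Te * v = 37.9470 * 5.2310
P = 198.5 kW


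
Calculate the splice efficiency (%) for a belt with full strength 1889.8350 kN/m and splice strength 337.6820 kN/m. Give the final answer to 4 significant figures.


Eff = 337.6820 / 1889.8350 * 100
Eff = 17.87 %


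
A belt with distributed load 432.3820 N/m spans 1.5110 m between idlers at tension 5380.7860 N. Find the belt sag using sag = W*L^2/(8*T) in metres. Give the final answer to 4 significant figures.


sag = 432.3820 * 1.5110^2 / (8 * 5380.7860)
sag = 0.02293 m


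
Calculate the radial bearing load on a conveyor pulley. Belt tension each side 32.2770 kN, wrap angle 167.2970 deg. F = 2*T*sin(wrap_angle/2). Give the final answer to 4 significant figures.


F = 2 * 32.2770 * sin(167.2970/2 deg)
F = 64.16 kN


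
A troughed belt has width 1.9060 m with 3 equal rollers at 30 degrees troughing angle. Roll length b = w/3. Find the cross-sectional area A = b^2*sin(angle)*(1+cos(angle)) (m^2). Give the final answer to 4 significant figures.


b = 1.9060/3 = 0.635333 m
A = 0.635333^2 * sin(30 deg) * (1 + cos(30 deg))
A = 0.3766 m^2


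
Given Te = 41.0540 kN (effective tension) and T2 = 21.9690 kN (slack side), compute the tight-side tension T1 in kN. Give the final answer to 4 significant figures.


T1 = Te + T2 = 41.0540 + 21.9690
T1 = 63.02 kN


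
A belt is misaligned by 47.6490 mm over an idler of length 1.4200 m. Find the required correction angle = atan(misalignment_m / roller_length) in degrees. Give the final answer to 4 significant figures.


misalign_m = 47.6490 / 1000 = 0.047649 m
angle = atan(0.047649 / 1.4200)
angle = 1.922 deg


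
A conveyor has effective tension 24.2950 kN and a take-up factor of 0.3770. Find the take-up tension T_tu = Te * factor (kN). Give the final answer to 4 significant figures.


T_tu = 24.2950 * 0.3770
T_tu = 9.159 kN


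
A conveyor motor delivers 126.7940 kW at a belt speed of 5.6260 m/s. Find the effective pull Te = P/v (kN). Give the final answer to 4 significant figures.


Te = P / v = 126.7940 / 5.6260
Te = 22.54 kN


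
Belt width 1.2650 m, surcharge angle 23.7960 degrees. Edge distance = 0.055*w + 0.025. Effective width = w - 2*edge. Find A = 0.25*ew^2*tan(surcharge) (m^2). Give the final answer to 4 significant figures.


edge = 0.055*1.2650 + 0.025 = 0.094575 m
ew = 1.2650 - 2*0.094575 = 1.07585 m
A = 0.25 * 1.07585^2 * tan(23.7960 deg)
A = 0.1276 m^2


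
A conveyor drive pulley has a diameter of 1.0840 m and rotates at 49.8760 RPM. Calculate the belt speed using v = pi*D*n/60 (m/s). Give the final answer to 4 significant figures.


v = pi * 1.0840 * 49.8760 / 60
v = 2.831 m/s


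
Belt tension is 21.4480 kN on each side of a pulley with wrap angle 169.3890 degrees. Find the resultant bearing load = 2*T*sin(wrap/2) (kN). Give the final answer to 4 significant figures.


F = 2 * 21.4480 * sin(169.3890/2 deg)
F = 42.71 kN


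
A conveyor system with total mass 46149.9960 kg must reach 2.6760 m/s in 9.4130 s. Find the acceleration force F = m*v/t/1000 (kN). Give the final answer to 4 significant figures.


F = 46149.9960 * 2.6760 / 9.4130 / 1000
F = 13.12 kN


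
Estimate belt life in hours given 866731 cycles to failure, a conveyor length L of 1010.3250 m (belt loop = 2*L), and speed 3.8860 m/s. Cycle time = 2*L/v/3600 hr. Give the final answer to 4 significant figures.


cycle_time = 2 * 1010.3250 / 3.8860 / 3600 = 0.144439 hr
life = 866731 * 0.144439 = 125200 hours


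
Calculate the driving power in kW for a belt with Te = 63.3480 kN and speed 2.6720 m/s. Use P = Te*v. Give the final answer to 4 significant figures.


P = Te * v = 63.3480 * 2.6720
P = 169.3 kW


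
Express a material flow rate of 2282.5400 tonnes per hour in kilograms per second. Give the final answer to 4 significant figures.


m_dot = 2282.5400 * 1000 / 3600
m_dot = 634.0 kg/s


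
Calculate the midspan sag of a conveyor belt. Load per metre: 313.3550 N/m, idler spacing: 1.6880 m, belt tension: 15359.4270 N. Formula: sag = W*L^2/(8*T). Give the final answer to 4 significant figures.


sag = 313.3550 * 1.6880^2 / (8 * 15359.4270)
sag = 0.007266 m


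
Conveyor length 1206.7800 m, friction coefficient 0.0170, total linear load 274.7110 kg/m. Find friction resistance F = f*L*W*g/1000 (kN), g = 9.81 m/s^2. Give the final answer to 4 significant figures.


F = 0.0170 * 1206.7800 * 274.7110 * 9.81 / 1000
F = 55.29 kN


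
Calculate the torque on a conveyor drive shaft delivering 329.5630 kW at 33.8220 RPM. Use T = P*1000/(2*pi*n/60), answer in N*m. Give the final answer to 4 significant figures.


omega = 2*pi*33.8220/60 = 3.54183 rad/s
T = 329.5630*1000 / 3.54183
T = 93050 N*m
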